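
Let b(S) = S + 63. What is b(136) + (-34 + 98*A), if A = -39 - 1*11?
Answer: -4735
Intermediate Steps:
A = -50 (A = -39 - 11 = -50)
b(S) = 63 + S
b(136) + (-34 + 98*A) = (63 + 136) + (-34 + 98*(-50)) = 199 + (-34 - 4900) = 199 - 4934 = -4735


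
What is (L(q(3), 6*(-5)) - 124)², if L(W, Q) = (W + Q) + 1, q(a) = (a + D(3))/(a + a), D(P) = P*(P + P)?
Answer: 89401/4 ≈ 22350.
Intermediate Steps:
D(P) = 2*P² (D(P) = P*(2*P) = 2*P²)
q(a) = (18 + a)/(2*a) (q(a) = (a + 2*3²)/(a + a) = (a + 2*9)/((2*a)) = (a + 18)*(1/(2*a)) = (18 + a)*(1/(2*a)) = (18 + a)/(2*a))
L(W, Q) = 1 + Q + W (L(W, Q) = (Q + W) + 1 = 1 + Q + W)
(L(q(3), 6*(-5)) - 124)² = ((1 + 6*(-5) + (½)*(18 + 3)/3) - 124)² = ((1 - 30 + (½)*(⅓)*21) - 124)² = ((1 - 30 + 7/2) - 124)² = (-51/2 - 124)² = (-299/2)² = 89401/4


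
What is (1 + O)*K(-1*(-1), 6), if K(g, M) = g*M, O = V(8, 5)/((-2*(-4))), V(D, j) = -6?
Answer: 3/2 ≈ 1.5000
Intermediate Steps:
O = -3/4 (O = -6/((-2*(-4))) = -6/8 = -6*1/8 = -3/4 ≈ -0.75000)
K(g, M) = M*g
(1 + O)*K(-1*(-1), 6) = (1 - 3/4)*(6*(-1*(-1))) = (6*1)/4 = (1/4)*6 = 3/2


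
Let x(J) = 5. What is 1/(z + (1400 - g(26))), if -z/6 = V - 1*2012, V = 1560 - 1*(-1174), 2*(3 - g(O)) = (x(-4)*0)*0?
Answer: -1/2935 ≈ -0.00034072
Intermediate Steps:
g(O) = 3 (g(O) = 3 - 5*0*0/2 = 3 - 0*0 = 3 - ½*0 = 3 + 0 = 3)
V = 2734 (V = 1560 + 1174 = 2734)
z = -4332 (z = -6*(2734 - 1*2012) = -6*(2734 - 2012) = -6*722 = -4332)
1/(z + (1400 - g(26))) = 1/(-4332 + (1400 - 1*3)) = 1/(-4332 + (1400 - 3)) = 1/(-4332 + 1397) = 1/(-2935) = -1/2935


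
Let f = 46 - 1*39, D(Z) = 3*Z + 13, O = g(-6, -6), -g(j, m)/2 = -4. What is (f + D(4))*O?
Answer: 256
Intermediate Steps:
g(j, m) = 8 (g(j, m) = -2*(-4) = 8)
O = 8
D(Z) = 13 + 3*Z
f = 7 (f = 46 - 39 = 7)
(f + D(4))*O = (7 + (13 + 3*4))*8 = (7 + (13 + 12))*8 = (7 + 25)*8 = 32*8 = 256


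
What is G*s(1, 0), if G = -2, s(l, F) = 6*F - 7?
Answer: 14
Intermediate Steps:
s(l, F) = -7 + 6*F
G*s(1, 0) = -2*(-7 + 6*0) = -2*(-7 + 0) = -2*(-7) = 14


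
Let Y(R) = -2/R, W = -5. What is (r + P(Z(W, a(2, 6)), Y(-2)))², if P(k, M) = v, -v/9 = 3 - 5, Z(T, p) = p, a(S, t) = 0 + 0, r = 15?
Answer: 1089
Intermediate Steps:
a(S, t) = 0
v = 18 (v = -9*(3 - 5) = -9*(-2) = 18)
P(k, M) = 18
(r + P(Z(W, a(2, 6)), Y(-2)))² = (15 + 18)² = 33² = 1089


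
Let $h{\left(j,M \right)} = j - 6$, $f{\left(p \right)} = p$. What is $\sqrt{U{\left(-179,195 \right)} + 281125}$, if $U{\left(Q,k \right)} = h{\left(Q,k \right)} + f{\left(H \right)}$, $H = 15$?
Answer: $\sqrt{280955} \approx 530.05$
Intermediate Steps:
$h{\left(j,M \right)} = -6 + j$
$U{\left(Q,k \right)} = 9 + Q$ ($U{\left(Q,k \right)} = \left(-6 + Q\right) + 15 = 9 + Q$)
$\sqrt{U{\left(-179,195 \right)} + 281125} = \sqrt{\left(9 - 179\right) + 281125} = \sqrt{-170 + 281125} = \sqrt{280955}$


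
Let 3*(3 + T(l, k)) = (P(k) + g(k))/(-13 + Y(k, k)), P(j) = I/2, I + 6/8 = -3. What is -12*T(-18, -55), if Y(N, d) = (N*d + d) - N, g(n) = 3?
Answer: 72285/2008 ≈ 35.999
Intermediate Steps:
I = -15/4 (I = -¾ - 3 = -15/4 ≈ -3.7500)
P(j) = -15/8 (P(j) = -15/4/2 = -15/4*½ = -15/8)
Y(N, d) = d - N + N*d (Y(N, d) = (d + N*d) - N = d - N + N*d)
T(l, k) = -3 + 3/(8*(-13 + k²)) (T(l, k) = -3 + ((-15/8 + 3)/(-13 + (k - k + k*k)))/3 = -3 + (9/(8*(-13 + (k - k + k²))))/3 = -3 + (9/(8*(-13 + k²)))/3 = -3 + 3/(8*(-13 + k²)))
-12*T(-18, -55) = -9*(105 - 8*(-55)²)/(2*(-13 + (-55)²)) = -9*(105 - 8*3025)/(2*(-13 + 3025)) = -9*(105 - 24200)/(2*3012) = -9*(-24095)/(2*3012) = -12*(-24095/8032) = 72285/2008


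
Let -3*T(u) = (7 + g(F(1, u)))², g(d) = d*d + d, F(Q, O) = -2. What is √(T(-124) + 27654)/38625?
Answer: √27627/38625 ≈ 0.0043033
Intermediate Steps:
g(d) = d + d² (g(d) = d² + d = d + d²)
T(u) = -27 (T(u) = -(7 - 2*(1 - 2))²/3 = -(7 - 2*(-1))²/3 = -(7 + 2)²/3 = -⅓*9² = -⅓*81 = -27)
√(T(-124) + 27654)/38625 = √(-27 + 27654)/38625 = √27627*(1/38625) = √27627/38625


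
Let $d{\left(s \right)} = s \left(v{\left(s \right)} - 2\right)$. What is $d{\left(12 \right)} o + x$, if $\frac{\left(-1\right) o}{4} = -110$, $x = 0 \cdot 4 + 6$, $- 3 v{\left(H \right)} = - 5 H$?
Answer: $95046$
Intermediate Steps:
$v{\left(H \right)} = \frac{5 H}{3}$ ($v{\left(H \right)} = - \frac{\left(-5\right) H}{3} = \frac{5 H}{3}$)
$x = 6$ ($x = 0 + 6 = 6$)
$d{\left(s \right)} = s \left(-2 + \frac{5 s}{3}\right)$ ($d{\left(s \right)} = s \left(\frac{5 s}{3} - 2\right) = s \left(-2 + \frac{5 s}{3}\right)$)
$o = 440$ ($o = \left(-4\right) \left(-110\right) = 440$)
$d{\left(12 \right)} o + x = \frac{1}{3} \cdot 12 \left(-6 + 5 \cdot 12\right) 440 + 6 = \frac{1}{3} \cdot 12 \left(-6 + 60\right) 440 + 6 = \frac{1}{3} \cdot 12 \cdot 54 \cdot 440 + 6 = 216 \cdot 440 + 6 = 95040 + 6 = 95046$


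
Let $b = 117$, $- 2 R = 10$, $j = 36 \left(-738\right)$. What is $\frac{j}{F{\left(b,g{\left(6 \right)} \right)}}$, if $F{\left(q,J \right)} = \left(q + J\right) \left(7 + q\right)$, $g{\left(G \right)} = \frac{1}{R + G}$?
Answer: $- \frac{3321}{1829} \approx -1.8157$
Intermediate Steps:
$j = -26568$
$R = -5$ ($R = \left(- \frac{1}{2}\right) 10 = -5$)
$g{\left(G \right)} = \frac{1}{-5 + G}$
$F{\left(q,J \right)} = \left(7 + q\right) \left(J + q\right)$ ($F{\left(q,J \right)} = \left(J + q\right) \left(7 + q\right) = \left(7 + q\right) \left(J + q\right)$)
$\frac{j}{F{\left(b,g{\left(6 \right)} \right)}} = - \frac{26568}{117^{2} + \frac{7}{-5 + 6} + 7 \cdot 117 + \frac{1}{-5 + 6} \cdot 117} = - \frac{26568}{13689 + \frac{7}{1} + 819 + 1^{-1} \cdot 117} = - \frac{26568}{13689 + 7 \cdot 1 + 819 + 1 \cdot 117} = - \frac{26568}{13689 + 7 + 819 + 117} = - \frac{26568}{14632} = \left(-26568\right) \frac{1}{14632} = - \frac{3321}{1829}$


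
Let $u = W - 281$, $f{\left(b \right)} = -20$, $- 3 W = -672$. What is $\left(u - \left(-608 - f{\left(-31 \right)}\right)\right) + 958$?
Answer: $1489$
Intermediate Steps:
$W = 224$ ($W = \left(- \frac{1}{3}\right) \left(-672\right) = 224$)
$u = -57$ ($u = 224 - 281 = -57$)
$\left(u - \left(-608 - f{\left(-31 \right)}\right)\right) + 958 = \left(-57 + \left(\left(-20 + 1078\right) - 470\right)\right) + 958 = \left(-57 + \left(1058 - 470\right)\right) + 958 = \left(-57 + 588\right) + 958 = 531 + 958 = 1489$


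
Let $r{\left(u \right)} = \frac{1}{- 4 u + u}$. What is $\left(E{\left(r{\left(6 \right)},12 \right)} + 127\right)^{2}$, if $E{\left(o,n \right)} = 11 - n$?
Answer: $15876$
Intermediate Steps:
$r{\left(u \right)} = - \frac{1}{3 u}$ ($r{\left(u \right)} = \frac{1}{\left(-3\right) u} = - \frac{1}{3 u}$)
$\left(E{\left(r{\left(6 \right)},12 \right)} + 127\right)^{2} = \left(\left(11 - 12\right) + 127\right)^{2} = \left(-1 + 127\right)^{2} = 126^{2} = 15876$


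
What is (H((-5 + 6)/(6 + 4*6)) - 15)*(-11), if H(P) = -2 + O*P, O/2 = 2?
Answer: 2783/15 ≈ 185.53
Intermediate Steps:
O = 4 (O = 2*2 = 4)
H(P) = -2 + 4*P
(H((-5 + 6)/(6 + 4*6)) - 15)*(-11) = ((-2 + 4*((-5 + 6)/(6 + 4*6))) - 15)*(-11) = ((-2 + 4*(1/(6 + 24))) - 15)*(-11) = ((-2 + 4*(1/30)) - 15)*(-11) = ((-2 + 2/15) - 15)*(-11) = (-28/15 - 15)*(-11) = -253/15*(-11) = 2783/15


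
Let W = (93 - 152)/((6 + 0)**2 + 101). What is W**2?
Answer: 3481/18769 ≈ 0.18547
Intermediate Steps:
W = -59/137 (W = -59/(6**2 + 101) = -59/(36 + 101) = -59/137 ≈ -0.43066)
W**2 = (-59/137)**2 = 3481/18769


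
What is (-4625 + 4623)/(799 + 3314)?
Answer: -2/4113 ≈ -0.00048626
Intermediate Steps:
(-4625 + 4623)/(799 + 3314) = -2/4113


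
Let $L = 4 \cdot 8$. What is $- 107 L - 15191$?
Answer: $-18615$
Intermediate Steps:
$L = 32$
$- 107 L - 15191 = \left(-107\right) 32 - 15191 = -3424 - 15191 = -18615$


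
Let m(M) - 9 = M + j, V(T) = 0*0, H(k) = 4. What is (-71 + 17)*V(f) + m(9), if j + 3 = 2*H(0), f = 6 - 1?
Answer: 23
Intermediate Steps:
f = 5
V(T) = 0
j = 5 (j = -3 + 2*4 = -3 + 8 = 5)
m(M) = 14 + M (m(M) = 9 + (M + 5) = 9 + (5 + M) = 14 + M)
(-71 + 17)*V(f) + m(9) = (-71 + 17)*0 + (14 + 9) = -54*0 + 23 = 0 + 23 = 23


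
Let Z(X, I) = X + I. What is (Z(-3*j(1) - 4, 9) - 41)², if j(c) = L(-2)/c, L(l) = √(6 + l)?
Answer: 1764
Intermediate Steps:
j(c) = 2/c (j(c) = √(6 - 2)/c = √4/c = 2/c)
Z(X, I) = I + X
(Z(-3*j(1) - 4, 9) - 41)² = ((9 + (-6/1 - 4)) - 41)² = ((9 + (-6 - 4)) - 41)² = ((9 - 10) - 41)² = (-1 - 41)² = (-42)² = 1764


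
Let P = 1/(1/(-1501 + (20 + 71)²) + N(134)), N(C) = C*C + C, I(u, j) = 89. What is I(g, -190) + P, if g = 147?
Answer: 10915874669/122650201 ≈ 89.000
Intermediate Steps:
N(C) = C + C² (N(C) = C² + C = C + C²)
P = 6780/122650201 (P = 1/(1/(-1501 + (20 + 71)²) + 134*(1 + 134)) = 1/(1/(-1501 + 91²) + 134*135) = 1/(1/(-1501 + 8281) + 18090) = 1/(1/6780 + 18090) = 1/(122650201/6780) = 6780/122650201 ≈ 5.5279e-5)
I(g, -190) + P = 89 + 6780/122650201 = 10915874669/122650201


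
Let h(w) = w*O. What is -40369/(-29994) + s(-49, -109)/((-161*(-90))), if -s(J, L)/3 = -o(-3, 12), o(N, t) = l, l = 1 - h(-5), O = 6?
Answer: 16326007/12072585 ≈ 1.3523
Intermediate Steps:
h(w) = 6*w (h(w) = w*6 = 6*w)
l = 31 (l = 1 - 6*(-5) = 1 - 1*(-30) = 1 + 30 = 31)
o(N, t) = 31
s(J, L) = 93 (s(J, L) = -(-3)*31 = -3*(-31) = 93)
-40369/(-29994) + s(-49, -109)/((-161*(-90))) = -40369/(-29994) + 93/((-161*(-90))) = -40369*(-1/29994) + 93/14490 = 40369/29994 + 93*(1/14490) = 40369/29994 + 31/4830 = 16326007/12072585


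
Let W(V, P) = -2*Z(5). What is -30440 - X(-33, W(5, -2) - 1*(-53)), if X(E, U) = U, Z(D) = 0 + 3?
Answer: -30487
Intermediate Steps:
Z(D) = 3
W(V, P) = -6 (W(V, P) = -2*3 = -6)
-30440 - X(-33, W(5, -2) - 1*(-53)) = -30440 - (-6 - 1*(-53)) = -30440 - (-6 + 53) = -30440 - 1*47 = -30440 - 47 = -30487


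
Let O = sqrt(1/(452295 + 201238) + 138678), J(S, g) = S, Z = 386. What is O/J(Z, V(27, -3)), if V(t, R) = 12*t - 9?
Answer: 25*sqrt(94768192284787)/252263738 ≈ 0.96475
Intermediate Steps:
V(t, R) = -9 + 12*t
O = 25*sqrt(94768192284787)/653533 (O = sqrt(1/653533 + 138678) = sqrt(90630649375/653533) = 25*sqrt(94768192284787)/653533 ≈ 372.40)
O/J(Z, V(27, -3)) = (25*sqrt(94768192284787)/653533)/386 = (25*sqrt(94768192284787)/653533)*(1/386) = 25*sqrt(94768192284787)/252263738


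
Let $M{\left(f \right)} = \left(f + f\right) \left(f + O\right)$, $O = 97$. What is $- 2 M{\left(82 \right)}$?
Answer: $-58712$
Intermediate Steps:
$M{\left(f \right)} = 2 f \left(97 + f\right)$ ($M{\left(f \right)} = \left(f + f\right) \left(f + 97\right) = 2 f \left(97 + f\right)$)
$- 2 M{\left(82 \right)} = - 2 \cdot 2 \cdot 82 \left(97 + 82\right) = - 2 \cdot 2 \cdot 82 \cdot 179 = \left(-2\right) 29356 = -58712$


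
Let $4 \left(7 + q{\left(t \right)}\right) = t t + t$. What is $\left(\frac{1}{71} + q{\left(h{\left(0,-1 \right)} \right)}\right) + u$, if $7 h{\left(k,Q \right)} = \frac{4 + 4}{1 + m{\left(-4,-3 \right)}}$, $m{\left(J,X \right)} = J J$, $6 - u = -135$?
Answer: $\frac{134759949}{1005431} \approx 134.03$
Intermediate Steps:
$u = 141$ ($u = 6 - -135 = 6 + 135 = 141$)
$m{\left(J,X \right)} = J^{2}$
$h{\left(k,Q \right)} = \frac{8}{119}$ ($h{\left(k,Q \right)} = \frac{\left(4 + 4\right) \frac{1}{1 + \left(-4\right)^{2}}}{7} = \frac{8 \frac{1}{1 + 16}}{7} = \frac{8 \cdot \frac{1}{17}}{7} = \frac{1}{7} \cdot \frac{8}{17} = \frac{8}{119}$)
$q{\left(t \right)} = -7 + \frac{t}{4} + \frac{t^{2}}{4}$ ($q{\left(t \right)} = -7 + \frac{t t + t}{4} = -7 + \frac{t^{2} + t}{4} = -7 + \frac{t + t^{2}}{4} = -7 + \left(\frac{t}{4} + \frac{t^{2}}{4}\right) = -7 + \frac{t}{4} + \frac{t^{2}}{4}$)
$\left(\frac{1}{71} + q{\left(h{\left(0,-1 \right)} \right)}\right) + u = \left(\frac{1}{71} + \left(-7 + \frac{1}{4} \cdot \frac{8}{119} + \frac{\left(\frac{8}{119}\right)^{2}}{4}\right)\right) + 141 = \left(\frac{1}{71} + \left(-7 + \frac{2}{119} + \frac{1}{4} \cdot \frac{64}{14161}\right)\right) + 141 = \left(\frac{1}{71} + \left(-7 + \frac{2}{119} + \frac{16}{14161}\right)\right) + 141 = \left(\frac{1}{71} - \frac{98873}{14161}\right) + 141 = - \frac{7005822}{1005431} + 141 = \frac{134759949}{1005431}$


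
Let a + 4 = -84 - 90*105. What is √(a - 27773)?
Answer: I*√37311 ≈ 193.16*I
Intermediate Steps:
a = -9538 (a = -4 + (-84 - 90*105) = -4 + (-84 - 9450) = -4 - 9534 = -9538)
√(a - 27773) = √(-9538 - 27773) = √(-37311) = I*√37311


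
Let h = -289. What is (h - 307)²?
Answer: 355216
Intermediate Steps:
(h - 307)² = (-289 - 307)² = (-596)² = 355216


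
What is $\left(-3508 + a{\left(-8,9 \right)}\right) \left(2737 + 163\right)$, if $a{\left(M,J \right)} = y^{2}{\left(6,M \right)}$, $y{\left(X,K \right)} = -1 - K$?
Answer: $-10031100$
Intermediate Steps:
$a{\left(M,J \right)} = \left(-1 - M\right)^{2}$
$\left(-3508 + a{\left(-8,9 \right)}\right) \left(2737 + 163\right) = \left(-3508 + \left(1 - 8\right)^{2}\right) \left(2737 + 163\right) = \left(-3508 + \left(-7\right)^{2}\right) 2900 = \left(-3508 + 49\right) 2900 = \left(-3459\right) 2900 = -10031100$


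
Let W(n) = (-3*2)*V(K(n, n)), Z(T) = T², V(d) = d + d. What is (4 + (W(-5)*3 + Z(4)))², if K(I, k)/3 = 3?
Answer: 92416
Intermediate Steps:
K(I, k) = 9 (K(I, k) = 3*3 = 9)
V(d) = 2*d
W(n) = -108 (W(n) = (-3*2)*(2*9) = -6*18 = -108)
(4 + (W(-5)*3 + Z(4)))² = (4 + (-108*3 + 4²))² = (4 + (-324 + 16))² = (4 - 308)² = (-304)² = 92416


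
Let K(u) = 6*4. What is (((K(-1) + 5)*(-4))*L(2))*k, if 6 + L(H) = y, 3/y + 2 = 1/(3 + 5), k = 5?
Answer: 4408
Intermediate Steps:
K(u) = 24
y = -8/5 (y = 3/(-2 + 1/(3 + 5)) = 3/(-2 + 1/8) = 3/(-2 + ⅛) = 3/(-15/8) = 3*(-8/15) = -8/5 ≈ -1.6000)
L(H) = -38/5 (L(H) = -6 - 8/5 = -38/5)
(((K(-1) + 5)*(-4))*L(2))*k = (((24 + 5)*(-4))*(-38/5))*5 = ((29*(-4))*(-38/5))*5 = -116*(-38/5)*5 = (4408/5)*5 = 4408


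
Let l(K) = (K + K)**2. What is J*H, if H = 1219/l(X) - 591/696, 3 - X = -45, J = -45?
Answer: 957965/29696 ≈ 32.259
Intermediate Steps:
X = 48 (X = 3 - 1*(-45) = 3 + 45 = 48)
l(K) = 4*K**2 (l(K) = (2*K)**2 = 4*K**2)
H = -191593/267264 (H = 1219/((4*48**2)) - 591/696 = 1219/((4*2304)) - 591*1/696 = 1219/9216 - 197/232 = -191593/267264 ≈ -0.71687)
J*H = -45*(-191593/267264) = 957965/29696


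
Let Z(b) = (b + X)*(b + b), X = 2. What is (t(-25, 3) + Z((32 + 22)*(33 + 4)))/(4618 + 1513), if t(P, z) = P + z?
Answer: 7991978/6131 ≈ 1303.5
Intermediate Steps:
Z(b) = 2*b*(2 + b) (Z(b) = (b + 2)*(b + b) = (2 + b)*(2*b) = 2*b*(2 + b))
(t(-25, 3) + Z((32 + 22)*(33 + 4)))/(4618 + 1513) = ((-25 + 3) + 2*((32 + 22)*(33 + 4))*(2 + (32 + 22)*(33 + 4)))/(4618 + 1513) = (-22 + 2*(54*37)*(2 + 54*37))/6131 = (-22 + 2*1998*(2 + 1998))*(1/6131) = (-22 + 2*1998*2000)*(1/6131) = (-22 + 7992000)*(1/6131) = 7991978*(1/6131) = 7991978/6131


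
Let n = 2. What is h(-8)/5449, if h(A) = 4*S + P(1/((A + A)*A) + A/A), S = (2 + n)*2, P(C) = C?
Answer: 4225/697472 ≈ 0.0060576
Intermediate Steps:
S = 8 (S = (2 + 2)*2 = 4*2 = 8)
h(A) = 33 + 1/(2*A²) (h(A) = 4*8 + (1/((A + A)*A) + A/A) = 32 + (1/(((2*A))*A) + 1) = 32 + ((1/(2*A))/A + 1) = 32 + (1/(2*A²) + 1) = 32 + (1 + 1/(2*A²)) = 33 + 1/(2*A²))
h(-8)/5449 = (33 + (½)/(-8)²)/5449 = (33 + (½)*(1/64))*(1/5449) = (33 + 1/128)*(1/5449) = (4225/128)*(1/5449) = 4225/697472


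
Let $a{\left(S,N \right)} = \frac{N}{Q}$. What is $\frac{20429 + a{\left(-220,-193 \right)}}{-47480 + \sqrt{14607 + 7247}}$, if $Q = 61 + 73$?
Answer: $- \frac{32491667910}{75520006291} - \frac{19161051 \sqrt{446}}{302080025164} \approx -0.43158$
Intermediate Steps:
$Q = 134$
$a{\left(S,N \right)} = \frac{N}{134}$
$\frac{20429 + a{\left(-220,-193 \right)}}{-47480 + \sqrt{14607 + 7247}} = \frac{20429 + \frac{1}{134} \left(-193\right)}{-47480 + \sqrt{14607 + 7247}} = \frac{20429 - \frac{193}{134}}{-47480 + \sqrt{21854}} = \frac{2737293}{134 \left(-47480 + 7 \sqrt{446}\right)}$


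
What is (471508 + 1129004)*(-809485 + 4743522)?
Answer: 6296473426944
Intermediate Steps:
(471508 + 1129004)*(-809485 + 4743522) = 1600512*3934037 = 6296473426944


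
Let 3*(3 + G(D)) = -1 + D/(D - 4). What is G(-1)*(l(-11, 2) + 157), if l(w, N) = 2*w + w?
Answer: -6076/15 ≈ -405.07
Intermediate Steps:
l(w, N) = 3*w
G(D) = -10/3 + D/(3*(-4 + D)) (G(D) = -3 + (-1 + D/(D - 4))/3 = -3 + (-1 + D/(-4 + D))/3 = -3 + (-⅓ + D/(3*(-4 + D))) = -10/3 + D/(3*(-4 + D)))
G(-1)*(l(-11, 2) + 157) = ((40 - 9*(-1))/(3*(-4 - 1)))*(3*(-11) + 157) = ((⅓)*(40 + 9)/(-5))*(-33 + 157) = ((⅓)*(-⅕)*49)*124 = -49/15*124 = -6076/15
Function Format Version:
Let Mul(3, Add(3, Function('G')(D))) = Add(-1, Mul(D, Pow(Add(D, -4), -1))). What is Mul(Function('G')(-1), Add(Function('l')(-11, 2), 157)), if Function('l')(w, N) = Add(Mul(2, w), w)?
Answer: Rational(-6076, 15) ≈ -405.07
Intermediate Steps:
Function('l')(w, N) = Mul(3, w)
Function('G')(D) = Add(Rational(-10, 3), Mul(Rational(1, 3), D, Pow(Add(-4, D), -1))) (Function('G')(D) = Add(-3, Mul(Rational(1, 3), Add(-1, Mul(D, Pow(Add(D, -4), -1))))) = Add(-3, Mul(Rational(1, 3), Add(-1, Mul(D, Pow(Add(-4, D), -1))))) = Add(-3, Add(Rational(-1, 3), Mul(Rational(1, 3), D, Pow(Add(-4, D), -1)))) = Add(Rational(-10, 3), Mul(Rational(1, 3), D, Pow(Add(-4, D), -1))))
Mul(Function('G')(-1), Add(Function('l')(-11, 2), 157)) = Mul(Mul(Rational(1, 3), Pow(Add(-4, -1), -1), Add(40, Mul(-9, -1))), Add(Mul(3, -11), 157)) = Mul(Mul(Rational(1, 3), Pow(-5, -1), Add(40, 9)), Add(-33, 157)) = Mul(Mul(Rational(1, 3), Rational(-1, 5), 49), 124) = Mul(Rational(-49, 15), 124) = Rational(-6076, 15)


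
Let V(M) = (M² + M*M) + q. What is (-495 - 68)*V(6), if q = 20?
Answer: -51796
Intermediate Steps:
V(M) = 20 + 2*M² (V(M) = (M² + M*M) + 20 = (M² + M²) + 20 = 2*M² + 20 = 20 + 2*M²)
(-495 - 68)*V(6) = (-495 - 68)*(20 + 2*6²) = -563*(20 + 2*36) = -563*(20 + 72) = -563*92 = -51796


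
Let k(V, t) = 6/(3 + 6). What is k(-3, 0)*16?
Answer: 32/3 ≈ 10.667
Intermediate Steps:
k(V, t) = ⅔ (k(V, t) = 6/9 = (⅑)*6 = ⅔)
k(-3, 0)*16 = (⅔)*16 = 32/3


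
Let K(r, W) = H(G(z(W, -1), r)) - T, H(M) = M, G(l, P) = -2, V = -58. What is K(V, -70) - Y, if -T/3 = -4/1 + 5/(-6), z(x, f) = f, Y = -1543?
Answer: 3053/2 ≈ 1526.5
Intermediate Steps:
T = 29/2 (T = -3*(-4/1 + 5/(-6)) = -3*(-4*1 + 5*(-1/6)) = -3*(-4 - 5/6) = -3*(-29/6) = 29/2 ≈ 14.500)
K(r, W) = -33/2 (K(r, W) = -2 - 1*29/2 = -2 - 29/2 = -33/2)
K(V, -70) - Y = -33/2 - 1*(-1543) = -33/2 + 1543 = 3053/2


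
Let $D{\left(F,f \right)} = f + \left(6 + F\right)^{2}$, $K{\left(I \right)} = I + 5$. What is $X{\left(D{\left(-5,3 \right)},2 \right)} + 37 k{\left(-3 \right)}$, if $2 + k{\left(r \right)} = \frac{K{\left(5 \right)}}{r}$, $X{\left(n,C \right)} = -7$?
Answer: $- \frac{613}{3} \approx -204.33$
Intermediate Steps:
$K{\left(I \right)} = 5 + I$
$k{\left(r \right)} = -2 + \frac{10}{r}$ ($k{\left(r \right)} = -2 + \frac{5 + 5}{r} = -2 + \frac{10}{r}$)
$X{\left(D{\left(-5,3 \right)},2 \right)} + 37 k{\left(-3 \right)} = -7 + 37 \left(-2 + \frac{10}{-3}\right) = -7 + 37 \left(-2 + 10 \left(- \frac{1}{3}\right)\right) = -7 + 37 \left(-2 - \frac{10}{3}\right) = -7 + 37 \left(- \frac{16}{3}\right) = -7 - \frac{592}{3} = - \frac{613}{3}$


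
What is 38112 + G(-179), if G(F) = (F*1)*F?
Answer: 70153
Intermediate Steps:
G(F) = F**2 (G(F) = F*F = F**2)
38112 + G(-179) = 38112 + (-179)**2 = 38112 + 32041 = 70153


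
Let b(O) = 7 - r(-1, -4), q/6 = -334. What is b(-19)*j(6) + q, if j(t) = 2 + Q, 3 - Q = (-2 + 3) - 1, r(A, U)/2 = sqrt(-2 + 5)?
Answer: -1969 - 10*sqrt(3) ≈ -1986.3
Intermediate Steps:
r(A, U) = 2*sqrt(3) (r(A, U) = 2*sqrt(-2 + 5) = 2*sqrt(3))
q = -2004 (q = 6*(-334) = -2004)
b(O) = 7 - 2*sqrt(3)
Q = 3 (Q = 3 - ((-2 + 3) - 1) = 3 - (1 - 1) = 3 - 1*0 = 3 + 0 = 3)
j(t) = 5 (j(t) = 2 + 3 = 5)
b(-19)*j(6) + q = (7 - 2*sqrt(3))*5 - 2004 = (35 - 10*sqrt(3)) - 2004 = -1969 - 10*sqrt(3)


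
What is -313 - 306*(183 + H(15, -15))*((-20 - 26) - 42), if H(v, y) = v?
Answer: 5331431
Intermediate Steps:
-313 - 306*(183 + H(15, -15))*((-20 - 26) - 42) = -313 - 306*(183 + 15)*((-20 - 26) - 42) = -313 - 60588*(-46 - 42) = -313 - 60588*(-88) = -313 - 306*(-17424) = -313 + 5331744 = 5331431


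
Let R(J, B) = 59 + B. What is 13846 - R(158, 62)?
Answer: 13725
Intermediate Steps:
13846 - R(158, 62) = 13846 - (59 + 62) = 13846 - 1*121 = 13846 - 121 = 13725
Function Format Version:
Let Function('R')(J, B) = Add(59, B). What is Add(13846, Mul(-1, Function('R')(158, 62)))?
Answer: 13725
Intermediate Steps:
Add(13846, Mul(-1, Function('R')(158, 62))) = Add(13846, Mul(-1, Add(59, 62))) = Add(13846, Mul(-1, 121)) = Add(13846, -121) = 13725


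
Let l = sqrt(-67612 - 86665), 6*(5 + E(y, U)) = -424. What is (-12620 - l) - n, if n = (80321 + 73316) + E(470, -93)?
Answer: -498544/3 - I*sqrt(154277) ≈ -1.6618e+5 - 392.78*I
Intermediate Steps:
E(y, U) = -227/3 (E(y, U) = -5 + (1/6)*(-424) = -5 - 212/3 = -227/3)
l = I*sqrt(154277) (l = sqrt(-154277) = I*sqrt(154277) ≈ 392.78*I)
n = 460684/3 (n = (80321 + 73316) - 227/3 = 153637 - 227/3 = 460684/3 ≈ 1.5356e+5)
(-12620 - l) - n = (-12620 - I*sqrt(154277)) - 1*460684/3 = (-12620 - I*sqrt(154277)) - 460684/3 = -498544/3 - I*sqrt(154277)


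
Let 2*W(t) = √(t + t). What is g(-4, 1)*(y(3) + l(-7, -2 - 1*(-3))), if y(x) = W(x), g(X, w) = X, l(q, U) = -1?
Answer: 4 - 2*√6 ≈ -0.89898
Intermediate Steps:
W(t) = √2*√t/2 (W(t) = √(t + t)/2 = √(2*t)/2 = (√2*√t)/2 = √2*√t/2)
y(x) = √2*√x/2
g(-4, 1)*(y(3) + l(-7, -2 - 1*(-3))) = -4*(√2*√3/2 - 1) = -4*(√6/2 - 1) = -4*(-1 + √6/2) = 4 - 2*√6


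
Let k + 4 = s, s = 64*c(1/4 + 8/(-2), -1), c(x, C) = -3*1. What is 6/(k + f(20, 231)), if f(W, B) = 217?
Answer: 2/7 ≈ 0.28571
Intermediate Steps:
c(x, C) = -3
s = -192 (s = 64*(-3) = -192)
k = -196 (k = -4 - 192 = -196)
6/(k + f(20, 231)) = 6/(-196 + 217) = 6/21 = (1/21)*6 = 2/7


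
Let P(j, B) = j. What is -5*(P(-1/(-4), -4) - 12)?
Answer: 235/4 ≈ 58.750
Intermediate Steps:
-5*(P(-1/(-4), -4) - 12) = -5*(-1/(-4) - 12) = -5*(-1*(-¼) - 12) = -5*(¼ - 12) = -5*(-47/4) = 235/4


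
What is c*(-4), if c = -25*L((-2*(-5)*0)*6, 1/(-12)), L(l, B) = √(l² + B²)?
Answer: 25/3 ≈ 8.3333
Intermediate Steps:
L(l, B) = √(B² + l²)
c = -25/12 (c = -25*√((1/(-12))² + ((-2*(-5)*0)*6)²) = -25*√((-1/12)² + ((10*0)*6)²) = -25*√(1/144 + (0*6)²) = -25*√(1/144 + 0²) = -25*√(1/144 + 0) = -25*√(1/144) = -25*1/12 = -25/12 ≈ -2.0833)
c*(-4) = -25/12*(-4) = 25/3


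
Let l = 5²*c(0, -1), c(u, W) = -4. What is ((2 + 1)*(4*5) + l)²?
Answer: 1600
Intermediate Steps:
l = -100 (l = 5²*(-4) = 25*(-4) = -100)
((2 + 1)*(4*5) + l)² = ((2 + 1)*(4*5) - 100)² = (3*20 - 100)² = (60 - 100)² = (-40)² = 1600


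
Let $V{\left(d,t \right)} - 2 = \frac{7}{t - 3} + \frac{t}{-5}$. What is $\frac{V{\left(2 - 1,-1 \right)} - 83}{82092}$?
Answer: $- \frac{1651}{1641840} \approx -0.0010056$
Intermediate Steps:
$V{\left(d,t \right)} = 2 + \frac{7}{-3 + t} - \frac{t}{5}$ ($V{\left(d,t \right)} = 2 + \left(\frac{7}{t - 3} + \frac{t}{-5}\right) = 2 + \left(\frac{7}{t - 3} + t \left(- \frac{1}{5}\right)\right) = 2 - \left(- \frac{7}{-3 + t} + \frac{t}{5}\right) = 2 + \frac{7}{-3 + t} - \frac{t}{5}$)
$\frac{V{\left(2 - 1,-1 \right)} - 83}{82092} = \frac{\frac{5 - \left(-1\right)^{2} + 13 \left(-1\right)}{5 \left(-3 - 1\right)} - 83}{82092} = \left(\frac{5 - 1 - 13}{5 \left(-4\right)} - 83\right) \frac{1}{82092} = \left(\frac{1}{5} \left(- \frac{1}{4}\right) \left(5 - 1 - 13\right) - 83\right) \frac{1}{82092} = \left(\frac{1}{5} \left(- \frac{1}{4}\right) \left(-9\right) - 83\right) \frac{1}{82092} = \left(\frac{9}{20} - 83\right) \frac{1}{82092} = \left(- \frac{1651}{20}\right) \frac{1}{82092} = - \frac{1651}{1641840}$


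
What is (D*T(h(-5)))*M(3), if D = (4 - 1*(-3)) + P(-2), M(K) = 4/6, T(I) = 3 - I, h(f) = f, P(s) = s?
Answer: 80/3 ≈ 26.667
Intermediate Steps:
M(K) = ⅔ (M(K) = 4*(⅙) = ⅔)
D = 5 (D = (4 - 1*(-3)) - 2 = (4 + 3) - 2 = 7 - 2 = 5)
(D*T(h(-5)))*M(3) = (5*(3 - 1*(-5)))*(⅔) = (5*(3 + 5))*(⅔) = (5*8)*(⅔) = 40*(⅔) = 80/3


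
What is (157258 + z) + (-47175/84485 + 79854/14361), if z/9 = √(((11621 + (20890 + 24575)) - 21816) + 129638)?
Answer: 12720365594263/80885939 + 18*√41227 ≈ 1.6092e+5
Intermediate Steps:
z = 18*√41227 (z = 9*√(((11621 + (20890 + 24575)) - 21816) + 129638) = 9*√(((11621 + 45465) - 21816) + 129638) = 9*√((57086 - 21816) + 129638) = 9*√(35270 + 129638) = 9*√164908 = 9*(2*√41227) = 18*√41227 ≈ 3654.8)
(157258 + z) + (-47175/84485 + 79854/14361) = (157258 + 18*√41227) + (-47175/84485 + 79854/14361) = (157258 + 18*√41227) + (-47175*1/84485 + 79854*(1/14361)) = (157258 + 18*√41227) + (-9435/16897 + 26618/4787) = (157258 + 18*√41227) + 404599001/80885939 = 12720365594263/80885939 + 18*√41227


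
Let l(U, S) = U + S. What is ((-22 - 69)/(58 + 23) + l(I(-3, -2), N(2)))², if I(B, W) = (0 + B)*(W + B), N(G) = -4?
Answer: 640000/6561 ≈ 97.546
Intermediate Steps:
I(B, W) = B*(B + W)
l(U, S) = S + U
((-22 - 69)/(58 + 23) + l(I(-3, -2), N(2)))² = ((-22 - 69)/(58 + 23) + (-4 - 3*(-3 - 2)))² = (-91/81 + (-4 - 3*(-5)))² = (-91*1/81 + (-4 + 15))² = (-91/81 + 11)² = (800/81)² = 640000/6561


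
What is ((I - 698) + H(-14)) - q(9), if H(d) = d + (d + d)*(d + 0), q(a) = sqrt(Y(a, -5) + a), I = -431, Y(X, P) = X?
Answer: -751 - 3*sqrt(2) ≈ -755.24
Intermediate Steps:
q(a) = sqrt(2)*sqrt(a) (q(a) = sqrt(a + a) = sqrt(2*a) = sqrt(2)*sqrt(a))
H(d) = d + 2*d**2 (H(d) = d + (2*d)*d = d + 2*d**2)
((I - 698) + H(-14)) - q(9) = ((-431 - 698) - 14*(1 + 2*(-14))) - sqrt(2)*sqrt(9) = (-1129 - 14*(1 - 28)) - sqrt(2)*3 = (-1129 - 14*(-27)) - 3*sqrt(2) = (-1129 + 378) - 3*sqrt(2) = -751 - 3*sqrt(2)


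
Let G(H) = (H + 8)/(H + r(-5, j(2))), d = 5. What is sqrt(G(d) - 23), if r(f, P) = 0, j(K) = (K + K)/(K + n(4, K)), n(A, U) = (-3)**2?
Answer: I*sqrt(510)/5 ≈ 4.5166*I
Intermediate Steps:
n(A, U) = 9
j(K) = 2*K/(9 + K) (j(K) = (K + K)/(K + 9) = (2*K)/(9 + K) = 2*K/(9 + K))
G(H) = (8 + H)/H (G(H) = (H + 8)/(H + 0) = (8 + H)/H)
sqrt(G(d) - 23) = sqrt((8 + 5)/5 - 23) = sqrt((1/5)*13 - 23) = sqrt(13/5 - 23) = sqrt(-102/5) = I*sqrt(510)/5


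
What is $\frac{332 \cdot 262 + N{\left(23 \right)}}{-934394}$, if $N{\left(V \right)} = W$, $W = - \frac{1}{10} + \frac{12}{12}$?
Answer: $- \frac{869849}{9343940} \approx -0.093092$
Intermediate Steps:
$W = \frac{9}{10}$ ($W = \left(-1\right) \frac{1}{10} + 12 \cdot \frac{1}{12} = - \frac{1}{10} + 1 = \frac{9}{10} \approx 0.9$)
$N{\left(V \right)} = \frac{9}{10}$
$\frac{332 \cdot 262 + N{\left(23 \right)}}{-934394} = \frac{332 \cdot 262 + \frac{9}{10}}{-934394} = \left(86984 + \frac{9}{10}\right) \left(- \frac{1}{934394}\right) = \frac{869849}{10} \left(- \frac{1}{934394}\right) = - \frac{869849}{9343940}$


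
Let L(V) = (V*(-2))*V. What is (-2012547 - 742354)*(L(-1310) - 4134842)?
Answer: 20846451572842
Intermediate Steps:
L(V) = -2*V² (L(V) = (-2*V)*V = -2*V²)
(-2012547 - 742354)*(L(-1310) - 4134842) = (-2012547 - 742354)*(-2*(-1310)² - 4134842) = -2754901*(-2*1716100 - 4134842) = -2754901*(-3432200 - 4134842) = -2754901*(-7567042) = 20846451572842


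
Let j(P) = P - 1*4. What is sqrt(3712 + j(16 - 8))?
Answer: 2*sqrt(929) ≈ 60.959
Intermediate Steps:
j(P) = -4 + P (j(P) = P - 4 = -4 + P)
sqrt(3712 + j(16 - 8)) = sqrt(3712 + (-4 + (16 - 8))) = sqrt(3712 + (-4 + 8)) = sqrt(3712 + 4) = sqrt(3716) = 2*sqrt(929)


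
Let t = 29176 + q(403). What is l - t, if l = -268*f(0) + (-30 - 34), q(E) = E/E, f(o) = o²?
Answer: -29241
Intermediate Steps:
q(E) = 1
t = 29177 (t = 29176 + 1 = 29177)
l = -64 (l = -268*0² + (-30 - 34) = -268*0 - 64 = 0 - 64 = -64)
l - t = -64 - 1*29177 = -64 - 29177 = -29241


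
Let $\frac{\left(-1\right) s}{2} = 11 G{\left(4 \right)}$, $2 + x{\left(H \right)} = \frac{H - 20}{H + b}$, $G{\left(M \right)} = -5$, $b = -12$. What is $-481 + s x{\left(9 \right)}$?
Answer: $- \frac{893}{3} \approx -297.67$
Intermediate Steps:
$x{\left(H \right)} = -2 + \frac{-20 + H}{-12 + H}$ ($x{\left(H \right)} = -2 + \frac{H - 20}{H - 12} = -2 + \frac{-20 + H}{-12 + H}$)
$s = 110$ ($s = - 2 \cdot 11 \left(-5\right) = \left(-2\right) \left(-55\right) = 110$)
$-481 + s x{\left(9 \right)} = -481 + 110 \frac{4 - 9}{-12 + 9} = -481 + 110 \frac{4 - 9}{-3} = -481 + 110 \left(\left(- \frac{1}{3}\right) \left(-5\right)\right) = -481 + 110 \cdot \frac{5}{3} = -481 + \frac{550}{3} = - \frac{893}{3}$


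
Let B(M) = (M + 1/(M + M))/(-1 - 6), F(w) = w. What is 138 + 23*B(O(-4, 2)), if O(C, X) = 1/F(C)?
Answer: 4071/28 ≈ 145.39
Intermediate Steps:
O(C, X) = 1/C
B(M) = -M/7 - 1/(14*M) (B(M) = (M + 1/(2*M))/(-7) = (M + 1/(2*M))*(-1/7) = -M/7 - 1/(14*M))
138 + 23*B(O(-4, 2)) = 138 + 23*(-1/7/(-4) - 1/(14*(1/(-4)))) = 138 + 23*(-1/7*(-1/4) - 1/(14*(-1/4))) = 138 + 23*(1/28 - 1/14*(-4)) = 138 + 23*(1/28 + 2/7) = 138 + 23*(9/28) = 138 + 207/28 = 4071/28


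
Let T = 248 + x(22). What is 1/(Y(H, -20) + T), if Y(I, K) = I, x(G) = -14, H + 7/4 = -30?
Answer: 4/809 ≈ 0.0049444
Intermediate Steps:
H = -127/4 (H = -7/4 - 30 = -127/4 ≈ -31.750)
T = 234 (T = 248 - 14 = 234)
1/(Y(H, -20) + T) = 1/(-127/4 + 234) = 1/(809/4) = 4/809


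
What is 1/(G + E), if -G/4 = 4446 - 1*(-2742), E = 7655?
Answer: -1/21097 ≈ -4.7400e-5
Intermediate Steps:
G = -28752 (G = -4*(4446 - 1*(-2742)) = -4*(4446 + 2742) = -4*7188 = -28752)
1/(G + E) = 1/(-28752 + 7655) = 1/(-21097) = -1/21097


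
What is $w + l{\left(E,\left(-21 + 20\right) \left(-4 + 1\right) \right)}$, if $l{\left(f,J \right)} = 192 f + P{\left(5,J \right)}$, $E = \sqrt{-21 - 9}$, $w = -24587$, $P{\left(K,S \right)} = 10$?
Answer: $-24577 + 192 i \sqrt{30} \approx -24577.0 + 1051.6 i$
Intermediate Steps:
$E = i \sqrt{30}$ ($E = \sqrt{-30} = i \sqrt{30} \approx 5.4772 i$)
$l{\left(f,J \right)} = 10 + 192 f$ ($l{\left(f,J \right)} = 192 f + 10 = 10 + 192 f$)
$w + l{\left(E,\left(-21 + 20\right) \left(-4 + 1\right) \right)} = -24587 + \left(10 + 192 i \sqrt{30}\right) = -24577 + 192 i \sqrt{30}$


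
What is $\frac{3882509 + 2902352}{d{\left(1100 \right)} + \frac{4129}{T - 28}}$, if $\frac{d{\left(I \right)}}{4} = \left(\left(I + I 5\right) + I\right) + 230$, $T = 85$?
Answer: $\frac{386737077}{1812169} \approx 213.41$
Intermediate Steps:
$d{\left(I \right)} = 920 + 28 I$ ($d{\left(I \right)} = 4 \left(\left(\left(I + I 5\right) + I\right) + 230\right) = 4 \left(\left(\left(I + 5 I\right) + I\right) + 230\right) = 4 \left(\left(6 I + I\right) + 230\right) = 4 \left(7 I + 230\right) = 4 \left(230 + 7 I\right) = 920 + 28 I$)
$\frac{3882509 + 2902352}{d{\left(1100 \right)} + \frac{4129}{T - 28}} = \frac{3882509 + 2902352}{\left(920 + 28 \cdot 1100\right) + \frac{4129}{85 - 28}} = \frac{6784861}{\left(920 + 30800\right) + \frac{4129}{57}} = \frac{6784861}{31720 + 4129 \cdot \frac{1}{57}} = \frac{6784861}{31720 + \frac{4129}{57}} = \frac{6784861}{\frac{1812169}{57}} = 6784861 \cdot \frac{57}{1812169} = \frac{386737077}{1812169}$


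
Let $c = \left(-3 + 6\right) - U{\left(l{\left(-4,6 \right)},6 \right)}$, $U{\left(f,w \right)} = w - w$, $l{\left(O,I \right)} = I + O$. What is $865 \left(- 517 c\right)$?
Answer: $-1341615$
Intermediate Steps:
$U{\left(f,w \right)} = 0$
$c = 3$ ($c = \left(-3 + 6\right) - 0 = 3 + 0 = 3$)
$865 \left(- 517 c\right) = 865 \left(\left(-517\right) 3\right) = 865 \left(-1551\right) = -1341615$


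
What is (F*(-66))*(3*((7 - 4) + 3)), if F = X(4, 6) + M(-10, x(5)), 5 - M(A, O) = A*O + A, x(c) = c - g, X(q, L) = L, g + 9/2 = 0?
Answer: -137808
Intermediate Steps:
g = -9/2 (g = -9/2 + 0 = -9/2 ≈ -4.5000)
x(c) = 9/2 + c (x(c) = c - 1*(-9/2) = c + 9/2 = 9/2 + c)
M(A, O) = 5 - A - A*O (M(A, O) = 5 - (A*O + A) = 5 - (A + A*O) = 5 + (-A - A*O) = 5 - A - A*O)
F = 116 (F = 6 + (5 - 1*(-10) - 1*(-10)*(9/2 + 5)) = 6 + (5 + 10 - 1*(-10)*19/2) = 6 + (5 + 10 + 95) = 6 + 110 = 116)
(F*(-66))*(3*((7 - 4) + 3)) = (116*(-66))*(3*((7 - 4) + 3)) = -22968*(3 + 3) = -22968*6 = -7656*18 = -137808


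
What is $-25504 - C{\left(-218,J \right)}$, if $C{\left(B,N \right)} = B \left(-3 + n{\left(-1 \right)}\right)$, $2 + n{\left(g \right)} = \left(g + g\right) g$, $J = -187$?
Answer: $-26158$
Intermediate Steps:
$n{\left(g \right)} = -2 + 2 g^{2}$ ($n{\left(g \right)} = -2 + \left(g + g\right) g = -2 + 2 g g = -2 + 2 g^{2}$)
$C{\left(B,N \right)} = - 3 B$ ($C{\left(B,N \right)} = B \left(-3 - \left(2 - 2 \left(-1\right)^{2}\right)\right) = B \left(-3 + \left(-2 + 2 \cdot 1\right)\right) = B \left(-3 + \left(-2 + 2\right)\right) = B \left(-3 + 0\right) = B \left(-3\right) = - 3 B$)
$-25504 - C{\left(-218,J \right)} = -25504 - \left(-3\right) \left(-218\right) = -25504 - 654 = -26158$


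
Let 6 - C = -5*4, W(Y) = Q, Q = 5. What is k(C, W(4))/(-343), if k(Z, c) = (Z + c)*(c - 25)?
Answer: 620/343 ≈ 1.8076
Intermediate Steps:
W(Y) = 5
C = 26 (C = 6 - (-5)*4 = 6 - 1*(-20) = 6 + 20 = 26)
k(Z, c) = (-25 + c)*(Z + c) (k(Z, c) = (Z + c)*(-25 + c) = (-25 + c)*(Z + c))
k(C, W(4))/(-343) = (5² - 25*26 - 25*5 + 26*5)/(-343) = (25 - 650 - 125 + 130)*(-1/343) = -620*(-1/343) = 620/343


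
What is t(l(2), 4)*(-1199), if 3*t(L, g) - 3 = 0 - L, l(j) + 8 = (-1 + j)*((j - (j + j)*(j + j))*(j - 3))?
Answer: 1199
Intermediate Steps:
l(j) = -8 + (-1 + j)*(-3 + j)*(j - 4*j**2) (l(j) = -8 + (-1 + j)*((j - (j + j)*(j + j))*(j - 3)) = -8 + (-1 + j)*((j - 2*j*2*j)*(-3 + j)) = -8 + (-1 + j)*((j - 4*j**2)*(-3 + j)) = -8 + (-1 + j)*((-3 + j)*(j - 4*j**2)) = -8 + (-1 + j)*(-3 + j)*(j - 4*j**2))
t(L, g) = 1 - L/3 (t(L, g) = 1 + (0 - L)/3 = 1 + (-L)/3 = 1 - L/3)
t(l(2), 4)*(-1199) = (1 - (-8 - 16*2**2 - 4*2**4 + 3*2 + 17*2**3)/3)*(-1199) = (1 - (-8 - 16*4 - 4*16 + 6 + 17*8)/3)*(-1199) = (1 - (-8 - 64 - 64 + 6 + 136)/3)*(-1199) = (1 - 1/3*6)*(-1199) = (1 - 2)*(-1199) = -1*(-1199) = 1199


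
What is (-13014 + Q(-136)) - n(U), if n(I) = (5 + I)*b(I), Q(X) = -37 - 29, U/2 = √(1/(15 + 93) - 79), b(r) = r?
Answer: -344629/27 - 5*I*√25593/9 ≈ -12764.0 - 88.877*I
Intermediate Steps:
U = I*√25593/9 (U = 2*√(1/(15 + 93) - 79) = 2*√(1/108 - 79) = 2*√(-8531/108) = 2*(I*√25593/18) = I*√25593/9 ≈ 17.775*I)
Q(X) = -66
n(I) = I*(5 + I) (n(I) = (5 + I)*I = I*(5 + I))
(-13014 + Q(-136)) - n(U) = (-13014 - 66) - I*√25593/9*(5 + I*√25593/9) = -13080 - I*√25593*(5 + I*√25593/9)/9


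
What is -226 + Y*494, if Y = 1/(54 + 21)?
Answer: -16456/75 ≈ -219.41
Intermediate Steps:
Y = 1/75 ≈ 0.013333
-226 + Y*494 = -226 + (1/75)*494 = -226 + 494/75 = -16456/75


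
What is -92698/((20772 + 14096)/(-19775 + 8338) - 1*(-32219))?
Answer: -1060187026/368453835 ≈ -2.8774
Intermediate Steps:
-92698/((20772 + 14096)/(-19775 + 8338) - 1*(-32219)) = -92698/(34868/(-11437) + 32219) = -92698/(34868*(-1/11437) + 32219) = -92698/(-34868/11437 + 32219) = -92698/368453835/11437 = -92698*11437/368453835 = -1060187026/368453835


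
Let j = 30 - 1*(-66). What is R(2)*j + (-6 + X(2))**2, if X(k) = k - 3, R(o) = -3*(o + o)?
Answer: -1103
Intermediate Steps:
R(o) = -6*o
X(k) = -3 + k
j = 96 (j = 30 + 66 = 96)
R(2)*j + (-6 + X(2))**2 = -6*2*96 + (-6 + (-3 + 2))**2 = -12*96 + (-6 - 1)**2 = -1152 + (-7)**2 = -1152 + 49 = -1103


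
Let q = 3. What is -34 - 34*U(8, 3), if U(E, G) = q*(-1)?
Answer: 68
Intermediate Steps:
U(E, G) = -3 (U(E, G) = 3*(-1) = -3)
-34 - 34*U(8, 3) = -34 - 34*(-3) = -34 + 102 = 68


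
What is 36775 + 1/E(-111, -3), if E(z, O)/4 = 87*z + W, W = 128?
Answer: 1401715899/38116 ≈ 36775.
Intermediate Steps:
E(z, O) = 512 + 348*z (E(z, O) = 4*(87*z + 128) = 4*(128 + 87*z) = 512 + 348*z)
36775 + 1/E(-111, -3) = 36775 + 1/(512 + 348*(-111)) = 36775 + 1/(512 - 38628) = 36775 + 1/(-38116) = 36775 - 1/38116 = 1401715899/38116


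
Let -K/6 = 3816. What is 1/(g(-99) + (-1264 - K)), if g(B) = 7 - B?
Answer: 1/21738 ≈ 4.6002e-5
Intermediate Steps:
K = -22896 (K = -6*3816 = -22896)
1/(g(-99) + (-1264 - K)) = 1/((7 - 1*(-99)) + (-1264 - 1*(-22896))) = 1/((7 + 99) + (-1264 + 22896)) = 1/(106 + 21632) = 1/21738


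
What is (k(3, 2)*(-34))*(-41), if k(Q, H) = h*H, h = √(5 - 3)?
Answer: 2788*√2 ≈ 3942.8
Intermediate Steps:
h = √2 ≈ 1.4142
k(Q, H) = H*√2 (k(Q, H) = √2*H = H*√2)
(k(3, 2)*(-34))*(-41) = ((2*√2)*(-34))*(-41) = -68*√2*(-41) = 2788*√2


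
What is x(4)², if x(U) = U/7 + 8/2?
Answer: 1024/49 ≈ 20.898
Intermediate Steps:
x(U) = 4 + U/7 (x(U) = U*(⅐) + 8*(½) = U/7 + 4 = 4 + U/7)
x(4)² = (4 + (⅐)*4)² = (4 + 4/7)² = (32/7)² = 1024/49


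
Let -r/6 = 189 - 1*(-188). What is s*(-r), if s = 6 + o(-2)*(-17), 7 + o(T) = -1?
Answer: 321204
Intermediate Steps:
o(T) = -8 (o(T) = -7 - 1 = -8)
r = -2262 (r = -6*(189 - 1*(-188)) = -6*(189 + 188) = -6*377 = -2262)
s = 142 (s = 6 - 8*(-17) = 6 + 136 = 142)
s*(-r) = 142*(-1*(-2262)) = 142*2262 = 321204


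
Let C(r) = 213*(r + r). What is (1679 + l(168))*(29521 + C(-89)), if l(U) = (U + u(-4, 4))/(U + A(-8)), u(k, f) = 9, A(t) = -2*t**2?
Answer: -565159441/40 ≈ -1.4129e+7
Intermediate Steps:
l(U) = (9 + U)/(-128 + U) (l(U) = (U + 9)/(U - 2*(-8)**2) = (9 + U)/(U - 2*64) = (9 + U)/(U - 128) = (9 + U)/(-128 + U))
C(r) = 426*r (C(r) = 213*(2*r) = 426*r)
(1679 + l(168))*(29521 + C(-89)) = (1679 + (9 + 168)/(-128 + 168))*(29521 + 426*(-89)) = (1679 + 177/40)*(29521 - 37914) = (1679 + (1/40)*177)*(-8393) = (1679 + 177/40)*(-8393) = (67337/40)*(-8393) = -565159441/40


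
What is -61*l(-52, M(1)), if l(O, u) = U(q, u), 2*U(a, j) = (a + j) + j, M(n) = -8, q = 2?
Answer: 427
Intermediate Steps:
U(a, j) = j + a/2 (U(a, j) = ((a + j) + j)/2 = (a + 2*j)/2 = j + a/2)
l(O, u) = 1 + u (l(O, u) = u + (½)*2 = u + 1 = 1 + u)
-61*l(-52, M(1)) = -61*(1 - 8) = -61*(-7) = 427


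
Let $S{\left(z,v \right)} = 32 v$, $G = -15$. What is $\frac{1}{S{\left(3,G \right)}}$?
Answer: $- \frac{1}{480} \approx -0.0020833$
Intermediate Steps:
$\frac{1}{S{\left(3,G \right)}} = \frac{1}{32 \left(-15\right)} = \frac{1}{-480} = - \frac{1}{480}$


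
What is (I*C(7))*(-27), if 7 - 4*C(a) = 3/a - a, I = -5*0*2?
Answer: 0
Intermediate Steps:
I = 0 (I = 0*2 = 0)
C(a) = 7/4 - 3/(4*a) + a/4 (C(a) = 7/4 - (3/a - a)/4 = 7/4 - (-a + 3/a)/4 = 7/4 + (-3/(4*a) + a/4) = 7/4 - 3/(4*a) + a/4)
(I*C(7))*(-27) = (0*((¼)*(-3 + 7*(7 + 7))/7))*(-27) = (0*((¼)*(⅐)*(-3 + 7*14)))*(-27) = (0*((¼)*(⅐)*(-3 + 98)))*(-27) = (0*((¼)*(⅐)*95))*(-27) = (0*(95/28))*(-27) = 0*(-27) = 0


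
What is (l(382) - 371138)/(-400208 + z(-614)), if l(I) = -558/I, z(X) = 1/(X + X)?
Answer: 87050018236/93867986175 ≈ 0.92737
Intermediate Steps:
z(X) = 1/(2*X)
(l(382) - 371138)/(-400208 + z(-614)) = (-558/382 - 371138)/(-400208 + (½)/(-614)) = (-558*1/382 - 371138)/(-400208 + (½)*(-1/614)) = (-279/191 - 371138)/(-400208 - 1/1228) = -70887637/(191*(-491455425/1228)) = -70887637/191*(-1228/491455425) = 87050018236/93867986175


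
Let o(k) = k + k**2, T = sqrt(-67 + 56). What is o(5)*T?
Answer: 30*I*sqrt(11) ≈ 99.499*I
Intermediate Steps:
T = I*sqrt(11) (T = sqrt(-11) = I*sqrt(11) ≈ 3.3166*I)
o(5)*T = (5*(1 + 5))*(I*sqrt(11)) = (5*6)*(I*sqrt(11)) = 30*(I*sqrt(11)) = 30*I*sqrt(11)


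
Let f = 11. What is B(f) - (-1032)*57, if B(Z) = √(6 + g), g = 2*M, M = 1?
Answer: 58824 + 2*√2 ≈ 58827.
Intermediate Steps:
g = 2 (g = 2*1 = 2)
B(Z) = 2*√2 (B(Z) = √(6 + 2) = √8 = 2*√2)
B(f) - (-1032)*57 = 2*√2 - (-1032)*57 = 2*√2 - 344*(-171) = 2*√2 + 58824 = 58824 + 2*√2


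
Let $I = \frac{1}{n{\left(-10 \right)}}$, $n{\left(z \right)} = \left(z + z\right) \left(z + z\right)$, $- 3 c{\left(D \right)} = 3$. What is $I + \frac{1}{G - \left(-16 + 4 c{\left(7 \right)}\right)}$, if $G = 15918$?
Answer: $\frac{8169}{3187600} \approx 0.0025627$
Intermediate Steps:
$c{\left(D \right)} = -1$ ($c{\left(D \right)} = \left(- \frac{1}{3}\right) 3 = -1$)
$n{\left(z \right)} = 4 z^{2}$ ($n{\left(z \right)} = 2 z 2 z = 4 z^{2}$)
$I = \frac{1}{400}$ ($I = \frac{1}{4 \left(-10\right)^{2}} = \frac{1}{4 \cdot 100} = \frac{1}{400} \approx 0.0025$)
$I + \frac{1}{G - \left(-16 + 4 c{\left(7 \right)}\right)} = \frac{1}{400} + \frac{1}{15918 + \left(\left(-4\right) \left(-1\right) + 16\right)} = \frac{1}{400} + \frac{1}{15918 + \left(4 + 16\right)} = \frac{1}{400} + \frac{1}{15918 + 20} = \frac{1}{400} + \frac{1}{15938} = \frac{8169}{3187600}$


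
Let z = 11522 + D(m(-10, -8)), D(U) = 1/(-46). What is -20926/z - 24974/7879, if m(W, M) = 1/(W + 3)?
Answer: -20820788598/4175956669 ≈ -4.9859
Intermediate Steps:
m(W, M) = 1/(3 + W)
D(U) = -1/46
z = 530011/46 (z = 11522 - 1/46 = 530011/46 ≈ 11522.)
-20926/z - 24974/7879 = -20926/530011/46 - 24974/7879 = -20926*46/530011 - 24974*1/7879 = -962596/530011 - 24974/7879 = -20820788598/4175956669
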